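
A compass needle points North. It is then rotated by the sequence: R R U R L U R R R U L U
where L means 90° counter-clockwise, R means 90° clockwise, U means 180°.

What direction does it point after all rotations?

Answer: Final heading: North

Derivation:
Start: North
  R (right (90° clockwise)) -> East
  R (right (90° clockwise)) -> South
  U (U-turn (180°)) -> North
  R (right (90° clockwise)) -> East
  L (left (90° counter-clockwise)) -> North
  U (U-turn (180°)) -> South
  R (right (90° clockwise)) -> West
  R (right (90° clockwise)) -> North
  R (right (90° clockwise)) -> East
  U (U-turn (180°)) -> West
  L (left (90° counter-clockwise)) -> South
  U (U-turn (180°)) -> North
Final: North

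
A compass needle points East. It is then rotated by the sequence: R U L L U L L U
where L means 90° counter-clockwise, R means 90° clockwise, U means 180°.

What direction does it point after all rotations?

Answer: Final heading: North

Derivation:
Start: East
  R (right (90° clockwise)) -> South
  U (U-turn (180°)) -> North
  L (left (90° counter-clockwise)) -> West
  L (left (90° counter-clockwise)) -> South
  U (U-turn (180°)) -> North
  L (left (90° counter-clockwise)) -> West
  L (left (90° counter-clockwise)) -> South
  U (U-turn (180°)) -> North
Final: North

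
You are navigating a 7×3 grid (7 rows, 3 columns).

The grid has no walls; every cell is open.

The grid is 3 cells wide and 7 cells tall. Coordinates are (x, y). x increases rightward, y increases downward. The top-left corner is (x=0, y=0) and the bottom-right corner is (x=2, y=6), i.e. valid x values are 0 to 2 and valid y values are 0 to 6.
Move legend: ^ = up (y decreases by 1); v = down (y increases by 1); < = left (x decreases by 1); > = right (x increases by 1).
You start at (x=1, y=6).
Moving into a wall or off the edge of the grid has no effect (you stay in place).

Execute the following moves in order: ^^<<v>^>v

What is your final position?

Start: (x=1, y=6)
  ^ (up): (x=1, y=6) -> (x=1, y=5)
  ^ (up): (x=1, y=5) -> (x=1, y=4)
  < (left): (x=1, y=4) -> (x=0, y=4)
  < (left): blocked, stay at (x=0, y=4)
  v (down): (x=0, y=4) -> (x=0, y=5)
  > (right): (x=0, y=5) -> (x=1, y=5)
  ^ (up): (x=1, y=5) -> (x=1, y=4)
  > (right): (x=1, y=4) -> (x=2, y=4)
  v (down): (x=2, y=4) -> (x=2, y=5)
Final: (x=2, y=5)

Answer: Final position: (x=2, y=5)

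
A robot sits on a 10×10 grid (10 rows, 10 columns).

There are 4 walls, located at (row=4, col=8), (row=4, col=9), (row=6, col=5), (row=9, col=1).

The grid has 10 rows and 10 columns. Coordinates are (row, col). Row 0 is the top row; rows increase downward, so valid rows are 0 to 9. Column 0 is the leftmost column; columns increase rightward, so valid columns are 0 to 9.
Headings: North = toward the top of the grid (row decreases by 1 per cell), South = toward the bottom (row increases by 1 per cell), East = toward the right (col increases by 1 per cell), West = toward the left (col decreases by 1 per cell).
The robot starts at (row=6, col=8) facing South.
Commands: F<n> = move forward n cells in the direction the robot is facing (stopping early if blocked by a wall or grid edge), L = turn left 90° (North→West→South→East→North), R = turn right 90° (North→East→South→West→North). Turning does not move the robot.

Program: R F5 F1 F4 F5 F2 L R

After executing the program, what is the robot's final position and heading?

Start: (row=6, col=8), facing South
  R: turn right, now facing West
  F5: move forward 2/5 (blocked), now at (row=6, col=6)
  F1: move forward 0/1 (blocked), now at (row=6, col=6)
  F4: move forward 0/4 (blocked), now at (row=6, col=6)
  F5: move forward 0/5 (blocked), now at (row=6, col=6)
  F2: move forward 0/2 (blocked), now at (row=6, col=6)
  L: turn left, now facing South
  R: turn right, now facing West
Final: (row=6, col=6), facing West

Answer: Final position: (row=6, col=6), facing West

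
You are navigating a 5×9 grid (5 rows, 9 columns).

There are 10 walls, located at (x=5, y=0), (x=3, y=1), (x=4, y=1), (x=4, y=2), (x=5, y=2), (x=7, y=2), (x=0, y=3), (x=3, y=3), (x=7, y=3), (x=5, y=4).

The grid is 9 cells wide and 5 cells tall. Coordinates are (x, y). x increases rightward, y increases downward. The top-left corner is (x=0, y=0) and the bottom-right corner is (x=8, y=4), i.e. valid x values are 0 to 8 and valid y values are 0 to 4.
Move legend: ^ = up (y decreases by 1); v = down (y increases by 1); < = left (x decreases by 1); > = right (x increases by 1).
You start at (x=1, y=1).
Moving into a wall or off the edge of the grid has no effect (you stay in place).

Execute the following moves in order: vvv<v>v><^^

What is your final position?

Start: (x=1, y=1)
  v (down): (x=1, y=1) -> (x=1, y=2)
  v (down): (x=1, y=2) -> (x=1, y=3)
  v (down): (x=1, y=3) -> (x=1, y=4)
  < (left): (x=1, y=4) -> (x=0, y=4)
  v (down): blocked, stay at (x=0, y=4)
  > (right): (x=0, y=4) -> (x=1, y=4)
  v (down): blocked, stay at (x=1, y=4)
  > (right): (x=1, y=4) -> (x=2, y=4)
  < (left): (x=2, y=4) -> (x=1, y=4)
  ^ (up): (x=1, y=4) -> (x=1, y=3)
  ^ (up): (x=1, y=3) -> (x=1, y=2)
Final: (x=1, y=2)

Answer: Final position: (x=1, y=2)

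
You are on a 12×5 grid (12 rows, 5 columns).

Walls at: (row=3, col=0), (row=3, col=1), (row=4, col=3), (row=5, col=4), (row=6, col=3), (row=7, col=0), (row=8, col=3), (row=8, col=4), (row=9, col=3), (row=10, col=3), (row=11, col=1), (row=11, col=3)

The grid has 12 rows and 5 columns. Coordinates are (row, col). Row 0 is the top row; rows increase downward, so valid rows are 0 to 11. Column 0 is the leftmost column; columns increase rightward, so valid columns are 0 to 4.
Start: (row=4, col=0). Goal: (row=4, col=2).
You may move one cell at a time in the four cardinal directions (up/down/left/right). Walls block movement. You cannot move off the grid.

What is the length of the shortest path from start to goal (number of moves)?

BFS from (row=4, col=0) until reaching (row=4, col=2):
  Distance 0: (row=4, col=0)
  Distance 1: (row=4, col=1), (row=5, col=0)
  Distance 2: (row=4, col=2), (row=5, col=1), (row=6, col=0)  <- goal reached here
One shortest path (2 moves): (row=4, col=0) -> (row=4, col=1) -> (row=4, col=2)

Answer: Shortest path length: 2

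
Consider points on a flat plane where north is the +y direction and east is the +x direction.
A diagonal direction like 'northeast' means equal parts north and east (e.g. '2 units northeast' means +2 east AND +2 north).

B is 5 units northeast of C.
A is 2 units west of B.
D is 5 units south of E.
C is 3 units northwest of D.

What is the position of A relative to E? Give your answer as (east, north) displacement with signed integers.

Answer: A is at (east=0, north=3) relative to E.

Derivation:
Place E at the origin (east=0, north=0).
  D is 5 units south of E: delta (east=+0, north=-5); D at (east=0, north=-5).
  C is 3 units northwest of D: delta (east=-3, north=+3); C at (east=-3, north=-2).
  B is 5 units northeast of C: delta (east=+5, north=+5); B at (east=2, north=3).
  A is 2 units west of B: delta (east=-2, north=+0); A at (east=0, north=3).
Therefore A relative to E: (east=0, north=3).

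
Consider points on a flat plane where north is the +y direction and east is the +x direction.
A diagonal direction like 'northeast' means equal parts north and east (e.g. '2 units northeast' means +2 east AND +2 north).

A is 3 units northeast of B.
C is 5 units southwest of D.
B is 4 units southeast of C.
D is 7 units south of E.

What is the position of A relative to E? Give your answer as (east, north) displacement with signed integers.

Answer: A is at (east=2, north=-13) relative to E.

Derivation:
Place E at the origin (east=0, north=0).
  D is 7 units south of E: delta (east=+0, north=-7); D at (east=0, north=-7).
  C is 5 units southwest of D: delta (east=-5, north=-5); C at (east=-5, north=-12).
  B is 4 units southeast of C: delta (east=+4, north=-4); B at (east=-1, north=-16).
  A is 3 units northeast of B: delta (east=+3, north=+3); A at (east=2, north=-13).
Therefore A relative to E: (east=2, north=-13).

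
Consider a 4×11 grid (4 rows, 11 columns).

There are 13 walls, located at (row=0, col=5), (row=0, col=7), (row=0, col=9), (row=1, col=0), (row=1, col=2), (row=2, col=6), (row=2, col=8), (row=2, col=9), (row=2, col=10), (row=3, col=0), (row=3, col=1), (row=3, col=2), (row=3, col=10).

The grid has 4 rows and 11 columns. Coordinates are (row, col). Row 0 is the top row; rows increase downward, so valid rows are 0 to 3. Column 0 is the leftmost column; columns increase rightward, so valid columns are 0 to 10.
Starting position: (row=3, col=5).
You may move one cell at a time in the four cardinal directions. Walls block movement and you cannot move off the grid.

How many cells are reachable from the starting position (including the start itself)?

BFS flood-fill from (row=3, col=5):
  Distance 0: (row=3, col=5)
  Distance 1: (row=2, col=5), (row=3, col=4), (row=3, col=6)
  Distance 2: (row=1, col=5), (row=2, col=4), (row=3, col=3), (row=3, col=7)
  Distance 3: (row=1, col=4), (row=1, col=6), (row=2, col=3), (row=2, col=7), (row=3, col=8)
  Distance 4: (row=0, col=4), (row=0, col=6), (row=1, col=3), (row=1, col=7), (row=2, col=2), (row=3, col=9)
  Distance 5: (row=0, col=3), (row=1, col=8), (row=2, col=1)
  Distance 6: (row=0, col=2), (row=0, col=8), (row=1, col=1), (row=1, col=9), (row=2, col=0)
  Distance 7: (row=0, col=1), (row=1, col=10)
  Distance 8: (row=0, col=0), (row=0, col=10)
Total reachable: 31 (grid has 31 open cells total)

Answer: Reachable cells: 31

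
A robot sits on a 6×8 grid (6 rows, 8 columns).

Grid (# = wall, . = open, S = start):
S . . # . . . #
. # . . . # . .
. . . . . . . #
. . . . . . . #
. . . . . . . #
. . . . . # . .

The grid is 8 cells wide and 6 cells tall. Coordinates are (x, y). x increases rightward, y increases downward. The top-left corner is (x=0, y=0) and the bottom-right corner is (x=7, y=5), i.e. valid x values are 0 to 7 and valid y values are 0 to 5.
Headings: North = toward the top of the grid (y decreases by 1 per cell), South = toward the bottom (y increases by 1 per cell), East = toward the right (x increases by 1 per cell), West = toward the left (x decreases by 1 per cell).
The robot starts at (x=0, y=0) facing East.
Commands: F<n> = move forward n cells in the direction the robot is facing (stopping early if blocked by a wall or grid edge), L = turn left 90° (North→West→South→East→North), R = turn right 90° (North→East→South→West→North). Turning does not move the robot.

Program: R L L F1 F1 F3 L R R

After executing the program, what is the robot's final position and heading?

Answer: Final position: (x=0, y=0), facing East

Derivation:
Start: (x=0, y=0), facing East
  R: turn right, now facing South
  L: turn left, now facing East
  L: turn left, now facing North
  F1: move forward 0/1 (blocked), now at (x=0, y=0)
  F1: move forward 0/1 (blocked), now at (x=0, y=0)
  F3: move forward 0/3 (blocked), now at (x=0, y=0)
  L: turn left, now facing West
  R: turn right, now facing North
  R: turn right, now facing East
Final: (x=0, y=0), facing East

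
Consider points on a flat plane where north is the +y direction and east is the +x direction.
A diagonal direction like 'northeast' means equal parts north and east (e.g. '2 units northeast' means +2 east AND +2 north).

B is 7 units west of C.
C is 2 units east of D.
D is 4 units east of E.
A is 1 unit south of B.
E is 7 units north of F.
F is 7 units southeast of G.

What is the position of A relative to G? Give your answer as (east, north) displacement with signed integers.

Answer: A is at (east=6, north=-1) relative to G.

Derivation:
Place G at the origin (east=0, north=0).
  F is 7 units southeast of G: delta (east=+7, north=-7); F at (east=7, north=-7).
  E is 7 units north of F: delta (east=+0, north=+7); E at (east=7, north=0).
  D is 4 units east of E: delta (east=+4, north=+0); D at (east=11, north=0).
  C is 2 units east of D: delta (east=+2, north=+0); C at (east=13, north=0).
  B is 7 units west of C: delta (east=-7, north=+0); B at (east=6, north=0).
  A is 1 unit south of B: delta (east=+0, north=-1); A at (east=6, north=-1).
Therefore A relative to G: (east=6, north=-1).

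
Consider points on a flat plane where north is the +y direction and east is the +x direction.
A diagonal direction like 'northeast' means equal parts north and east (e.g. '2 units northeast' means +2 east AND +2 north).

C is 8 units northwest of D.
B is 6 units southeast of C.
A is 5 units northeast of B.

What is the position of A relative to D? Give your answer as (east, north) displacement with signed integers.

Place D at the origin (east=0, north=0).
  C is 8 units northwest of D: delta (east=-8, north=+8); C at (east=-8, north=8).
  B is 6 units southeast of C: delta (east=+6, north=-6); B at (east=-2, north=2).
  A is 5 units northeast of B: delta (east=+5, north=+5); A at (east=3, north=7).
Therefore A relative to D: (east=3, north=7).

Answer: A is at (east=3, north=7) relative to D.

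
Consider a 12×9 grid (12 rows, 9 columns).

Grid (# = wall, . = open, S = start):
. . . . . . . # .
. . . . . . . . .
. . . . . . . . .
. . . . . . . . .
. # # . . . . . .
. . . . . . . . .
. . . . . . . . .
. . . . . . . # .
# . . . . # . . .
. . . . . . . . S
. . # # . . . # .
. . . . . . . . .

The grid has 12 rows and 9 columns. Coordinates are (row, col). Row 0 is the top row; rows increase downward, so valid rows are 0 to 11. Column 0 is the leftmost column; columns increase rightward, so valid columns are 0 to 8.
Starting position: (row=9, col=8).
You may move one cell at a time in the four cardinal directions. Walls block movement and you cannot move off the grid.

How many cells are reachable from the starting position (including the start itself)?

Answer: Reachable cells: 99

Derivation:
BFS flood-fill from (row=9, col=8):
  Distance 0: (row=9, col=8)
  Distance 1: (row=8, col=8), (row=9, col=7), (row=10, col=8)
  Distance 2: (row=7, col=8), (row=8, col=7), (row=9, col=6), (row=11, col=8)
  Distance 3: (row=6, col=8), (row=8, col=6), (row=9, col=5), (row=10, col=6), (row=11, col=7)
  Distance 4: (row=5, col=8), (row=6, col=7), (row=7, col=6), (row=9, col=4), (row=10, col=5), (row=11, col=6)
  Distance 5: (row=4, col=8), (row=5, col=7), (row=6, col=6), (row=7, col=5), (row=8, col=4), (row=9, col=3), (row=10, col=4), (row=11, col=5)
  Distance 6: (row=3, col=8), (row=4, col=7), (row=5, col=6), (row=6, col=5), (row=7, col=4), (row=8, col=3), (row=9, col=2), (row=11, col=4)
  Distance 7: (row=2, col=8), (row=3, col=7), (row=4, col=6), (row=5, col=5), (row=6, col=4), (row=7, col=3), (row=8, col=2), (row=9, col=1), (row=11, col=3)
  Distance 8: (row=1, col=8), (row=2, col=7), (row=3, col=6), (row=4, col=5), (row=5, col=4), (row=6, col=3), (row=7, col=2), (row=8, col=1), (row=9, col=0), (row=10, col=1), (row=11, col=2)
  Distance 9: (row=0, col=8), (row=1, col=7), (row=2, col=6), (row=3, col=5), (row=4, col=4), (row=5, col=3), (row=6, col=2), (row=7, col=1), (row=10, col=0), (row=11, col=1)
  Distance 10: (row=1, col=6), (row=2, col=5), (row=3, col=4), (row=4, col=3), (row=5, col=2), (row=6, col=1), (row=7, col=0), (row=11, col=0)
  Distance 11: (row=0, col=6), (row=1, col=5), (row=2, col=4), (row=3, col=3), (row=5, col=1), (row=6, col=0)
  Distance 12: (row=0, col=5), (row=1, col=4), (row=2, col=3), (row=3, col=2), (row=5, col=0)
  Distance 13: (row=0, col=4), (row=1, col=3), (row=2, col=2), (row=3, col=1), (row=4, col=0)
  Distance 14: (row=0, col=3), (row=1, col=2), (row=2, col=1), (row=3, col=0)
  Distance 15: (row=0, col=2), (row=1, col=1), (row=2, col=0)
  Distance 16: (row=0, col=1), (row=1, col=0)
  Distance 17: (row=0, col=0)
Total reachable: 99 (grid has 99 open cells total)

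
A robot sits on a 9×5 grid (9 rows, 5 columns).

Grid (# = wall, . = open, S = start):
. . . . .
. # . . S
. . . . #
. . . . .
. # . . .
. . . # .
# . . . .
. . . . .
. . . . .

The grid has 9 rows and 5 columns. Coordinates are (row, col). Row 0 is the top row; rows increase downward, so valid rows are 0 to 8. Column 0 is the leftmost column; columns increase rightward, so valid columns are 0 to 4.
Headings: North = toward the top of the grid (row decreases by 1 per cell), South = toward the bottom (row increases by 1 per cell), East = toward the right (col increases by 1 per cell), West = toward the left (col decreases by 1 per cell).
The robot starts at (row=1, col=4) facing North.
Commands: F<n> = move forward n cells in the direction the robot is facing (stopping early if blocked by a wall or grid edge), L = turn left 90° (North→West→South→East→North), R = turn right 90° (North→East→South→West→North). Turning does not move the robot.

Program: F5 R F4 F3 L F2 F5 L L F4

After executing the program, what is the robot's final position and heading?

Start: (row=1, col=4), facing North
  F5: move forward 1/5 (blocked), now at (row=0, col=4)
  R: turn right, now facing East
  F4: move forward 0/4 (blocked), now at (row=0, col=4)
  F3: move forward 0/3 (blocked), now at (row=0, col=4)
  L: turn left, now facing North
  F2: move forward 0/2 (blocked), now at (row=0, col=4)
  F5: move forward 0/5 (blocked), now at (row=0, col=4)
  L: turn left, now facing West
  L: turn left, now facing South
  F4: move forward 1/4 (blocked), now at (row=1, col=4)
Final: (row=1, col=4), facing South

Answer: Final position: (row=1, col=4), facing South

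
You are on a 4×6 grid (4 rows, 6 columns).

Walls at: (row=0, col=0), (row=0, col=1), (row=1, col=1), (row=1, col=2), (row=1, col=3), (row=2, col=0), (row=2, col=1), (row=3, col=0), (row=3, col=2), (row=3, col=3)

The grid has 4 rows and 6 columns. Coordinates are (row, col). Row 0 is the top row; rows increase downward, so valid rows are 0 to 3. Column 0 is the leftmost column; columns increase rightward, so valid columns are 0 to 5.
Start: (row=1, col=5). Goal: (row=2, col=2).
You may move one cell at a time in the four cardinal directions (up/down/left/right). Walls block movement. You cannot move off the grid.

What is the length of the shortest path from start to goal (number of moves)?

BFS from (row=1, col=5) until reaching (row=2, col=2):
  Distance 0: (row=1, col=5)
  Distance 1: (row=0, col=5), (row=1, col=4), (row=2, col=5)
  Distance 2: (row=0, col=4), (row=2, col=4), (row=3, col=5)
  Distance 3: (row=0, col=3), (row=2, col=3), (row=3, col=4)
  Distance 4: (row=0, col=2), (row=2, col=2)  <- goal reached here
One shortest path (4 moves): (row=1, col=5) -> (row=1, col=4) -> (row=2, col=4) -> (row=2, col=3) -> (row=2, col=2)

Answer: Shortest path length: 4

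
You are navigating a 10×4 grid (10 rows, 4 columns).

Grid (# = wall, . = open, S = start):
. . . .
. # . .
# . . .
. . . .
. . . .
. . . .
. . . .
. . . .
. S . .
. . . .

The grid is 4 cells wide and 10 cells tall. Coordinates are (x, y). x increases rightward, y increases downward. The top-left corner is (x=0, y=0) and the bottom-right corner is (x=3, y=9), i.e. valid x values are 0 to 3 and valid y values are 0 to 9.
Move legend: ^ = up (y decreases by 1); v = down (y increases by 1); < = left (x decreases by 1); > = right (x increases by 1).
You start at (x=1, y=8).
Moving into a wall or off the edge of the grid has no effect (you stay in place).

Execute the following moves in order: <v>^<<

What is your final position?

Start: (x=1, y=8)
  < (left): (x=1, y=8) -> (x=0, y=8)
  v (down): (x=0, y=8) -> (x=0, y=9)
  > (right): (x=0, y=9) -> (x=1, y=9)
  ^ (up): (x=1, y=9) -> (x=1, y=8)
  < (left): (x=1, y=8) -> (x=0, y=8)
  < (left): blocked, stay at (x=0, y=8)
Final: (x=0, y=8)

Answer: Final position: (x=0, y=8)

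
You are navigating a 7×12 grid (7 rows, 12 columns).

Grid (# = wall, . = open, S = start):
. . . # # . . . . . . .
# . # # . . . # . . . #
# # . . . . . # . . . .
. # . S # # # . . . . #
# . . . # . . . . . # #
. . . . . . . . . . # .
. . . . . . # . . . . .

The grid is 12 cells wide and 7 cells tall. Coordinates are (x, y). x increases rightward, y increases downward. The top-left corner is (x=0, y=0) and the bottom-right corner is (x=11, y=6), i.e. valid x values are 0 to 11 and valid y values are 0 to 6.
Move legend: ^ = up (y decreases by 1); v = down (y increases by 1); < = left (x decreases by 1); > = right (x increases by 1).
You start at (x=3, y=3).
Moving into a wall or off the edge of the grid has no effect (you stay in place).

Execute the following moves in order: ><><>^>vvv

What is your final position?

Start: (x=3, y=3)
  > (right): blocked, stay at (x=3, y=3)
  < (left): (x=3, y=3) -> (x=2, y=3)
  > (right): (x=2, y=3) -> (x=3, y=3)
  < (left): (x=3, y=3) -> (x=2, y=3)
  > (right): (x=2, y=3) -> (x=3, y=3)
  ^ (up): (x=3, y=3) -> (x=3, y=2)
  > (right): (x=3, y=2) -> (x=4, y=2)
  [×3]v (down): blocked, stay at (x=4, y=2)
Final: (x=4, y=2)

Answer: Final position: (x=4, y=2)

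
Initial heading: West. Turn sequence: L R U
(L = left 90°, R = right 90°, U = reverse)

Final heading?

Start: West
  L (left (90° counter-clockwise)) -> South
  R (right (90° clockwise)) -> West
  U (U-turn (180°)) -> East
Final: East

Answer: Final heading: East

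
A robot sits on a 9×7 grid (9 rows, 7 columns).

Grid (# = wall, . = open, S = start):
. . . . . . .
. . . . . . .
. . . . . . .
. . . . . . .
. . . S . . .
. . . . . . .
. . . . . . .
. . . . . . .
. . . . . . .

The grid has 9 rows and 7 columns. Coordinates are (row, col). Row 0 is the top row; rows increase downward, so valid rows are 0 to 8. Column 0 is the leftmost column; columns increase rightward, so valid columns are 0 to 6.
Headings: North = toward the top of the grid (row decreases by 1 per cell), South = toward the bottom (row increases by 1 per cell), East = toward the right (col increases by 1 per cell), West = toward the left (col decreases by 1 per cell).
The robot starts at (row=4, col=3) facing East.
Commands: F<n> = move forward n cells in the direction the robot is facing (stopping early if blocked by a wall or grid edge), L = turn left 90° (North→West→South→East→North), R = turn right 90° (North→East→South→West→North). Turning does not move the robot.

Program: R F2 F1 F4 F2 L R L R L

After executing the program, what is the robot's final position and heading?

Answer: Final position: (row=8, col=3), facing East

Derivation:
Start: (row=4, col=3), facing East
  R: turn right, now facing South
  F2: move forward 2, now at (row=6, col=3)
  F1: move forward 1, now at (row=7, col=3)
  F4: move forward 1/4 (blocked), now at (row=8, col=3)
  F2: move forward 0/2 (blocked), now at (row=8, col=3)
  L: turn left, now facing East
  R: turn right, now facing South
  L: turn left, now facing East
  R: turn right, now facing South
  L: turn left, now facing East
Final: (row=8, col=3), facing East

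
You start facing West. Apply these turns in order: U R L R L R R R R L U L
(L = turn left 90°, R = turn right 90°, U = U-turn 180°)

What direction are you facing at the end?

Start: West
  U (U-turn (180°)) -> East
  R (right (90° clockwise)) -> South
  L (left (90° counter-clockwise)) -> East
  R (right (90° clockwise)) -> South
  L (left (90° counter-clockwise)) -> East
  R (right (90° clockwise)) -> South
  R (right (90° clockwise)) -> West
  R (right (90° clockwise)) -> North
  R (right (90° clockwise)) -> East
  L (left (90° counter-clockwise)) -> North
  U (U-turn (180°)) -> South
  L (left (90° counter-clockwise)) -> East
Final: East

Answer: Final heading: East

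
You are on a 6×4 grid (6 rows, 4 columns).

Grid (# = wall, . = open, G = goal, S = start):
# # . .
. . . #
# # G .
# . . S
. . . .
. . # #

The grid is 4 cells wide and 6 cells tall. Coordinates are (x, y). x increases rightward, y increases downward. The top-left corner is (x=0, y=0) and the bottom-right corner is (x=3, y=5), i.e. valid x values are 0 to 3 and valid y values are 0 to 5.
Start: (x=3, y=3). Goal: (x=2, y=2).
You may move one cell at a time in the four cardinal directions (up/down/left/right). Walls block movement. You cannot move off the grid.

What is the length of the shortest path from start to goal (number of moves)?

Answer: Shortest path length: 2

Derivation:
BFS from (x=3, y=3) until reaching (x=2, y=2):
  Distance 0: (x=3, y=3)
  Distance 1: (x=3, y=2), (x=2, y=3), (x=3, y=4)
  Distance 2: (x=2, y=2), (x=1, y=3), (x=2, y=4)  <- goal reached here
One shortest path (2 moves): (x=3, y=3) -> (x=2, y=3) -> (x=2, y=2)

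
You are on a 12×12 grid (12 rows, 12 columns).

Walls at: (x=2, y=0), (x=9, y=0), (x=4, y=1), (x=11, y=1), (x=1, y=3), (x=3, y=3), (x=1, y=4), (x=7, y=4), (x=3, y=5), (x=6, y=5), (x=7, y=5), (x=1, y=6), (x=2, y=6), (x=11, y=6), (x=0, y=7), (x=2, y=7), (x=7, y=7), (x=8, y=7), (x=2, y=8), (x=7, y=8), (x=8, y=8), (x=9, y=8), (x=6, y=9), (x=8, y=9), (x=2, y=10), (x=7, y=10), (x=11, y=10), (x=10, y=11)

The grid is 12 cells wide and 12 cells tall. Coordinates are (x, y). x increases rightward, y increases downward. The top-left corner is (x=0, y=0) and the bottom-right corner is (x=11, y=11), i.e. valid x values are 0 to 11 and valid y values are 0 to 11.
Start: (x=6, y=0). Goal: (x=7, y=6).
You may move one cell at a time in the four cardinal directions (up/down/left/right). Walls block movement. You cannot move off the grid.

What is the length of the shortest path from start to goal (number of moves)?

Answer: Shortest path length: 9

Derivation:
BFS from (x=6, y=0) until reaching (x=7, y=6):
  Distance 0: (x=6, y=0)
  Distance 1: (x=5, y=0), (x=7, y=0), (x=6, y=1)
  Distance 2: (x=4, y=0), (x=8, y=0), (x=5, y=1), (x=7, y=1), (x=6, y=2)
  Distance 3: (x=3, y=0), (x=8, y=1), (x=5, y=2), (x=7, y=2), (x=6, y=3)
  Distance 4: (x=3, y=1), (x=9, y=1), (x=4, y=2), (x=8, y=2), (x=5, y=3), (x=7, y=3), (x=6, y=4)
  Distance 5: (x=2, y=1), (x=10, y=1), (x=3, y=2), (x=9, y=2), (x=4, y=3), (x=8, y=3), (x=5, y=4)
  Distance 6: (x=10, y=0), (x=1, y=1), (x=2, y=2), (x=10, y=2), (x=9, y=3), (x=4, y=4), (x=8, y=4), (x=5, y=5)
  Distance 7: (x=1, y=0), (x=11, y=0), (x=0, y=1), (x=1, y=2), (x=11, y=2), (x=2, y=3), (x=10, y=3), (x=3, y=4), (x=9, y=4), (x=4, y=5), (x=8, y=5), (x=5, y=6)
  Distance 8: (x=0, y=0), (x=0, y=2), (x=11, y=3), (x=2, y=4), (x=10, y=4), (x=9, y=5), (x=4, y=6), (x=6, y=6), (x=8, y=6), (x=5, y=7)
  Distance 9: (x=0, y=3), (x=11, y=4), (x=2, y=5), (x=10, y=5), (x=3, y=6), (x=7, y=6), (x=9, y=6), (x=4, y=7), (x=6, y=7), (x=5, y=8)  <- goal reached here
One shortest path (9 moves): (x=6, y=0) -> (x=7, y=0) -> (x=8, y=0) -> (x=8, y=1) -> (x=8, y=2) -> (x=8, y=3) -> (x=8, y=4) -> (x=8, y=5) -> (x=8, y=6) -> (x=7, y=6)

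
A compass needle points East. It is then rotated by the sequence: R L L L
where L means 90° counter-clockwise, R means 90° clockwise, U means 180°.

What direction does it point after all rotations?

Start: East
  R (right (90° clockwise)) -> South
  L (left (90° counter-clockwise)) -> East
  L (left (90° counter-clockwise)) -> North
  L (left (90° counter-clockwise)) -> West
Final: West

Answer: Final heading: West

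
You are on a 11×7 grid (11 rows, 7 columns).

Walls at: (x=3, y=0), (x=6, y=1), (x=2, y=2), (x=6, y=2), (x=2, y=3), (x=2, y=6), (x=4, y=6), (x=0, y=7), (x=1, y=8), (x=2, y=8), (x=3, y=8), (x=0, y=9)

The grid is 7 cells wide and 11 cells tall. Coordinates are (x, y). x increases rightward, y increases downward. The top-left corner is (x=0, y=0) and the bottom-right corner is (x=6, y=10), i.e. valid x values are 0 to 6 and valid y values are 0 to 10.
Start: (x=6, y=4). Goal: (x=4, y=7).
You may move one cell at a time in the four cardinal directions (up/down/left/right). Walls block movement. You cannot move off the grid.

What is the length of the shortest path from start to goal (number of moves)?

BFS from (x=6, y=4) until reaching (x=4, y=7):
  Distance 0: (x=6, y=4)
  Distance 1: (x=6, y=3), (x=5, y=4), (x=6, y=5)
  Distance 2: (x=5, y=3), (x=4, y=4), (x=5, y=5), (x=6, y=6)
  Distance 3: (x=5, y=2), (x=4, y=3), (x=3, y=4), (x=4, y=5), (x=5, y=6), (x=6, y=7)
  Distance 4: (x=5, y=1), (x=4, y=2), (x=3, y=3), (x=2, y=4), (x=3, y=5), (x=5, y=7), (x=6, y=8)
  Distance 5: (x=5, y=0), (x=4, y=1), (x=3, y=2), (x=1, y=4), (x=2, y=5), (x=3, y=6), (x=4, y=7), (x=5, y=8), (x=6, y=9)  <- goal reached here
One shortest path (5 moves): (x=6, y=4) -> (x=5, y=4) -> (x=5, y=5) -> (x=5, y=6) -> (x=5, y=7) -> (x=4, y=7)

Answer: Shortest path length: 5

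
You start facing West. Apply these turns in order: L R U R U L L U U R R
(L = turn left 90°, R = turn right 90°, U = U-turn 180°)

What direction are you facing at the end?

Start: West
  L (left (90° counter-clockwise)) -> South
  R (right (90° clockwise)) -> West
  U (U-turn (180°)) -> East
  R (right (90° clockwise)) -> South
  U (U-turn (180°)) -> North
  L (left (90° counter-clockwise)) -> West
  L (left (90° counter-clockwise)) -> South
  U (U-turn (180°)) -> North
  U (U-turn (180°)) -> South
  R (right (90° clockwise)) -> West
  R (right (90° clockwise)) -> North
Final: North

Answer: Final heading: North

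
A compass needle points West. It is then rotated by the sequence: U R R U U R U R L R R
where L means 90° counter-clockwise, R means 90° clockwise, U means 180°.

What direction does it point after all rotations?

Answer: Final heading: North

Derivation:
Start: West
  U (U-turn (180°)) -> East
  R (right (90° clockwise)) -> South
  R (right (90° clockwise)) -> West
  U (U-turn (180°)) -> East
  U (U-turn (180°)) -> West
  R (right (90° clockwise)) -> North
  U (U-turn (180°)) -> South
  R (right (90° clockwise)) -> West
  L (left (90° counter-clockwise)) -> South
  R (right (90° clockwise)) -> West
  R (right (90° clockwise)) -> North
Final: North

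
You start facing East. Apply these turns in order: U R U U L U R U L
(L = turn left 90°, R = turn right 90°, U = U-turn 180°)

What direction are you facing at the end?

Start: East
  U (U-turn (180°)) -> West
  R (right (90° clockwise)) -> North
  U (U-turn (180°)) -> South
  U (U-turn (180°)) -> North
  L (left (90° counter-clockwise)) -> West
  U (U-turn (180°)) -> East
  R (right (90° clockwise)) -> South
  U (U-turn (180°)) -> North
  L (left (90° counter-clockwise)) -> West
Final: West

Answer: Final heading: West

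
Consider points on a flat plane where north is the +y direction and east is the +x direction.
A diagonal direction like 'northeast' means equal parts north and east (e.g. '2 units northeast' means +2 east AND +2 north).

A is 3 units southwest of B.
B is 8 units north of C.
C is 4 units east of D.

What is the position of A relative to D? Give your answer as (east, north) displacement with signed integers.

Answer: A is at (east=1, north=5) relative to D.

Derivation:
Place D at the origin (east=0, north=0).
  C is 4 units east of D: delta (east=+4, north=+0); C at (east=4, north=0).
  B is 8 units north of C: delta (east=+0, north=+8); B at (east=4, north=8).
  A is 3 units southwest of B: delta (east=-3, north=-3); A at (east=1, north=5).
Therefore A relative to D: (east=1, north=5).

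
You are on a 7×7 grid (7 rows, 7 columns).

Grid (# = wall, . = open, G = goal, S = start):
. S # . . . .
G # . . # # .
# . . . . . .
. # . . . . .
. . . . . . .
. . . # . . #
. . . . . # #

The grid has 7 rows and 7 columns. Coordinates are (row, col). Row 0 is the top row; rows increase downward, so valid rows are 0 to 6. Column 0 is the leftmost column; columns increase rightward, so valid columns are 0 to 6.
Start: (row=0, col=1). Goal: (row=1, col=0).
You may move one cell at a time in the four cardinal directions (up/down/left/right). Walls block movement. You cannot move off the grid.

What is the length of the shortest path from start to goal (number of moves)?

Answer: Shortest path length: 2

Derivation:
BFS from (row=0, col=1) until reaching (row=1, col=0):
  Distance 0: (row=0, col=1)
  Distance 1: (row=0, col=0)
  Distance 2: (row=1, col=0)  <- goal reached here
One shortest path (2 moves): (row=0, col=1) -> (row=0, col=0) -> (row=1, col=0)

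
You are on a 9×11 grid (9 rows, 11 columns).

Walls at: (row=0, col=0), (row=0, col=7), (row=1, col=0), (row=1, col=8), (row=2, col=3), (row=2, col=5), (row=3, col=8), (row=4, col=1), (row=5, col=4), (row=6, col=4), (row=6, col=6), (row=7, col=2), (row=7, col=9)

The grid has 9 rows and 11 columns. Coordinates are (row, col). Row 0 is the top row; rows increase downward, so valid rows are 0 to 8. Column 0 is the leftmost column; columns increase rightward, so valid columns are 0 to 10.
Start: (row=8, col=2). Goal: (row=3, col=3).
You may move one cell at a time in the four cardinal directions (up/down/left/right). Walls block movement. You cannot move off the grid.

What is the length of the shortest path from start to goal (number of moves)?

Answer: Shortest path length: 6

Derivation:
BFS from (row=8, col=2) until reaching (row=3, col=3):
  Distance 0: (row=8, col=2)
  Distance 1: (row=8, col=1), (row=8, col=3)
  Distance 2: (row=7, col=1), (row=7, col=3), (row=8, col=0), (row=8, col=4)
  Distance 3: (row=6, col=1), (row=6, col=3), (row=7, col=0), (row=7, col=4), (row=8, col=5)
  Distance 4: (row=5, col=1), (row=5, col=3), (row=6, col=0), (row=6, col=2), (row=7, col=5), (row=8, col=6)
  Distance 5: (row=4, col=3), (row=5, col=0), (row=5, col=2), (row=6, col=5), (row=7, col=6), (row=8, col=7)
  Distance 6: (row=3, col=3), (row=4, col=0), (row=4, col=2), (row=4, col=4), (row=5, col=5), (row=7, col=7), (row=8, col=8)  <- goal reached here
One shortest path (6 moves): (row=8, col=2) -> (row=8, col=3) -> (row=7, col=3) -> (row=6, col=3) -> (row=5, col=3) -> (row=4, col=3) -> (row=3, col=3)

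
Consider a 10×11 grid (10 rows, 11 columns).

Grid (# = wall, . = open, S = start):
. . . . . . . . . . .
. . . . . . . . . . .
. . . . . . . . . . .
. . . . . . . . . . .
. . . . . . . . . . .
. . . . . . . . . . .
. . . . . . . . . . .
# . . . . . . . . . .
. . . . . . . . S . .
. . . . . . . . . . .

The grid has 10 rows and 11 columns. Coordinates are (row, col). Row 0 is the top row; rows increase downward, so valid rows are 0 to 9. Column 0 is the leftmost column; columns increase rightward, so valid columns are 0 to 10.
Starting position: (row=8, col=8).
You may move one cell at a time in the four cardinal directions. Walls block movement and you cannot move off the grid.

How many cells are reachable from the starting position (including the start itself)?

Answer: Reachable cells: 109

Derivation:
BFS flood-fill from (row=8, col=8):
  Distance 0: (row=8, col=8)
  Distance 1: (row=7, col=8), (row=8, col=7), (row=8, col=9), (row=9, col=8)
  Distance 2: (row=6, col=8), (row=7, col=7), (row=7, col=9), (row=8, col=6), (row=8, col=10), (row=9, col=7), (row=9, col=9)
  Distance 3: (row=5, col=8), (row=6, col=7), (row=6, col=9), (row=7, col=6), (row=7, col=10), (row=8, col=5), (row=9, col=6), (row=9, col=10)
  Distance 4: (row=4, col=8), (row=5, col=7), (row=5, col=9), (row=6, col=6), (row=6, col=10), (row=7, col=5), (row=8, col=4), (row=9, col=5)
  Distance 5: (row=3, col=8), (row=4, col=7), (row=4, col=9), (row=5, col=6), (row=5, col=10), (row=6, col=5), (row=7, col=4), (row=8, col=3), (row=9, col=4)
  Distance 6: (row=2, col=8), (row=3, col=7), (row=3, col=9), (row=4, col=6), (row=4, col=10), (row=5, col=5), (row=6, col=4), (row=7, col=3), (row=8, col=2), (row=9, col=3)
  Distance 7: (row=1, col=8), (row=2, col=7), (row=2, col=9), (row=3, col=6), (row=3, col=10), (row=4, col=5), (row=5, col=4), (row=6, col=3), (row=7, col=2), (row=8, col=1), (row=9, col=2)
  Distance 8: (row=0, col=8), (row=1, col=7), (row=1, col=9), (row=2, col=6), (row=2, col=10), (row=3, col=5), (row=4, col=4), (row=5, col=3), (row=6, col=2), (row=7, col=1), (row=8, col=0), (row=9, col=1)
  Distance 9: (row=0, col=7), (row=0, col=9), (row=1, col=6), (row=1, col=10), (row=2, col=5), (row=3, col=4), (row=4, col=3), (row=5, col=2), (row=6, col=1), (row=9, col=0)
  Distance 10: (row=0, col=6), (row=0, col=10), (row=1, col=5), (row=2, col=4), (row=3, col=3), (row=4, col=2), (row=5, col=1), (row=6, col=0)
  Distance 11: (row=0, col=5), (row=1, col=4), (row=2, col=3), (row=3, col=2), (row=4, col=1), (row=5, col=0)
  Distance 12: (row=0, col=4), (row=1, col=3), (row=2, col=2), (row=3, col=1), (row=4, col=0)
  Distance 13: (row=0, col=3), (row=1, col=2), (row=2, col=1), (row=3, col=0)
  Distance 14: (row=0, col=2), (row=1, col=1), (row=2, col=0)
  Distance 15: (row=0, col=1), (row=1, col=0)
  Distance 16: (row=0, col=0)
Total reachable: 109 (grid has 109 open cells total)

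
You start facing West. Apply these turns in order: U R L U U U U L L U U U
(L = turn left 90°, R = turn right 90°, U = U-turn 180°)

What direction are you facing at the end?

Answer: Final heading: East

Derivation:
Start: West
  U (U-turn (180°)) -> East
  R (right (90° clockwise)) -> South
  L (left (90° counter-clockwise)) -> East
  U (U-turn (180°)) -> West
  U (U-turn (180°)) -> East
  U (U-turn (180°)) -> West
  U (U-turn (180°)) -> East
  L (left (90° counter-clockwise)) -> North
  L (left (90° counter-clockwise)) -> West
  U (U-turn (180°)) -> East
  U (U-turn (180°)) -> West
  U (U-turn (180°)) -> East
Final: East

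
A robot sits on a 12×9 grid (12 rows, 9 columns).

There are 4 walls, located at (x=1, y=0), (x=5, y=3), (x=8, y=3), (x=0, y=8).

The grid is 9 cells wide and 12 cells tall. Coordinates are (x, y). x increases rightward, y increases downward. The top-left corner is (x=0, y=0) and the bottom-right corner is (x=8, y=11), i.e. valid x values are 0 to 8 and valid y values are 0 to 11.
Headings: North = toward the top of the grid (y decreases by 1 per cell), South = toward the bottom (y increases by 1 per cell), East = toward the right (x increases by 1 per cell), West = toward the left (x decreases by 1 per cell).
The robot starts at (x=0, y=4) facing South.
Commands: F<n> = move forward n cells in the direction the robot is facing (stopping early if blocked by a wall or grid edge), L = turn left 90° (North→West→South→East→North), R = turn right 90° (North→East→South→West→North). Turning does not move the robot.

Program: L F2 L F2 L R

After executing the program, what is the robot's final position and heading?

Answer: Final position: (x=2, y=2), facing North

Derivation:
Start: (x=0, y=4), facing South
  L: turn left, now facing East
  F2: move forward 2, now at (x=2, y=4)
  L: turn left, now facing North
  F2: move forward 2, now at (x=2, y=2)
  L: turn left, now facing West
  R: turn right, now facing North
Final: (x=2, y=2), facing North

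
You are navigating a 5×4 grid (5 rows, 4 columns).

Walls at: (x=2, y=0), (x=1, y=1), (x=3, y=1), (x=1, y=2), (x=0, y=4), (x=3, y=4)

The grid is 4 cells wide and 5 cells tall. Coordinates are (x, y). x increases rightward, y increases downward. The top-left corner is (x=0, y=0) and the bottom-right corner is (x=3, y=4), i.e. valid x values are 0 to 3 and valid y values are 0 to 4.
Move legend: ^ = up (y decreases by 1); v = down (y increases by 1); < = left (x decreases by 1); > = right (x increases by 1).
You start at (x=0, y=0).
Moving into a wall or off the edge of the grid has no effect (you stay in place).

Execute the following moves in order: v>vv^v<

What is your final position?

Answer: Final position: (x=0, y=3)

Derivation:
Start: (x=0, y=0)
  v (down): (x=0, y=0) -> (x=0, y=1)
  > (right): blocked, stay at (x=0, y=1)
  v (down): (x=0, y=1) -> (x=0, y=2)
  v (down): (x=0, y=2) -> (x=0, y=3)
  ^ (up): (x=0, y=3) -> (x=0, y=2)
  v (down): (x=0, y=2) -> (x=0, y=3)
  < (left): blocked, stay at (x=0, y=3)
Final: (x=0, y=3)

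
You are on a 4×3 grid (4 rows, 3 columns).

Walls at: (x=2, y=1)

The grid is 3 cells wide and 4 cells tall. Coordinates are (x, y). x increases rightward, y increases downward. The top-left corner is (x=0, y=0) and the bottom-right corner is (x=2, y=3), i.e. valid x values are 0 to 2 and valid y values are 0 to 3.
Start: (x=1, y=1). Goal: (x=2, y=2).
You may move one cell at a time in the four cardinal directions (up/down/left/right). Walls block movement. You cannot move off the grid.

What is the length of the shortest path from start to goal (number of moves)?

Answer: Shortest path length: 2

Derivation:
BFS from (x=1, y=1) until reaching (x=2, y=2):
  Distance 0: (x=1, y=1)
  Distance 1: (x=1, y=0), (x=0, y=1), (x=1, y=2)
  Distance 2: (x=0, y=0), (x=2, y=0), (x=0, y=2), (x=2, y=2), (x=1, y=3)  <- goal reached here
One shortest path (2 moves): (x=1, y=1) -> (x=1, y=2) -> (x=2, y=2)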